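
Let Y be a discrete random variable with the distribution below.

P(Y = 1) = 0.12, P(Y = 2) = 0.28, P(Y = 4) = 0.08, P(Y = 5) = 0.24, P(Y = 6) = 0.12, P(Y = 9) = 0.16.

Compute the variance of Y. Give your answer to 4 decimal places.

6.7904

E[Y] = (1)(0.12) + (2)(0.28) + (4)(0.08) + (5)(0.24) + (6)(0.12) + (9)(0.16) = 4.36
E[Y²] = (1)²(0.12) + (2)²(0.28) + (4)²(0.08) + (5)²(0.24) + (6)²(0.12) + (9)²(0.16) = 25.8
Var(Y) = E[Y²] − (E[Y])² = 25.8 − (4.36)² = 6.7904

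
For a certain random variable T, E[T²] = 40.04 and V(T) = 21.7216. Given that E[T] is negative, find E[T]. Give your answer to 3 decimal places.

-4.280

(E[T])² = E[T²] − V(T) = 40.04 − 21.7216 = 18.3184
E[T] = −√18.3184 = -4.28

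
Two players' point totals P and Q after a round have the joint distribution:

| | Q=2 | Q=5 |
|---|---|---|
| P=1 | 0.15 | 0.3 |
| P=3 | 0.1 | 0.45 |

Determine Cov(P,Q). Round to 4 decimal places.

E[P] = 2.1,  E[Q] = 4.25
E[PQ] = 9.15
Cov(P,Q) = E[PQ] − E[P]E[Q] = 9.15 − (2.1)(4.25) = 0.225

0.2250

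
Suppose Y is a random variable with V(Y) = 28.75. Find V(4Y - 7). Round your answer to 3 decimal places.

460.000

V(4Y - 7) = (4)²·V(Y) = 16·28.75 = 460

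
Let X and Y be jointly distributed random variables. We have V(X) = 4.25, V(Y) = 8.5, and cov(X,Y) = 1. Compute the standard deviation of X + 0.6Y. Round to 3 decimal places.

2.917

V(X + 0.6Y) = (1)²·V(X) + (0.6)²·V(Y) + 2·(1)·(0.6)·cov(X,Y)
= 1·4.25 + 0.36·8.5 + 1.2·1 = 8.51
σ(X + 0.6Y) = √8.51 ≈ 2.917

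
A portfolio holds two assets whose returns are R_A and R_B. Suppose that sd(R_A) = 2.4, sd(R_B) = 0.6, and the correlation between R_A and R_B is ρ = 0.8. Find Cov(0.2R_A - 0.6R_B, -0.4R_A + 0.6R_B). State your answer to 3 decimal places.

V(R_A) = (2.4)² = 5.76;  V(R_B) = (0.6)² = 0.36
Cov(R_A,R_B) = ρ·sd(R_A)·sd(R_B) = 0.8·2.4·0.6 = 1.152
Cov(0.2R_A - 0.6R_B, -0.4R_A + 0.6R_B) = (0.2)(-0.4)V(R_A) + (-0.6)(0.6)V(R_B) + [(0.2)(0.6) + (-0.6)(-0.4)]Cov(R_A,R_B)
= -0.08·5.76 + -0.36·0.36 + 0.36·1.152 = -0.17568

-0.176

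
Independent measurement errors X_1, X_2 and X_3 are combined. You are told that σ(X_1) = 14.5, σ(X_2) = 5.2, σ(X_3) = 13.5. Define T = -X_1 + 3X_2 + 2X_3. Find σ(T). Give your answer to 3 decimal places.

34.389

Var(X_1) = 210.25, Var(X_2) = 27.04, Var(X_3) = 182.25
By independence, Var(T) = (-1)²Var(X_1) + (3)²Var(X_2) + (2)²Var(X_3)
= (-1)²·210.25 + (3)²·27.04 + (2)²·182.25 = 1182.61
σ(T) = √1182.61 ≈ 34.389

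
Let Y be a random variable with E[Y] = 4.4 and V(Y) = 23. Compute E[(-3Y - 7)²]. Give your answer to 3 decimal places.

615.040

E[-3Y - 7] = -3·4.4 − 7 = -20.2
V(-3Y - 7) = (-3)²·23 = 207
E[(-3Y - 7)²] = V((-3Y - 7)) + (E[(-3Y - 7)])² = 207 + (-20.2)² = 615.04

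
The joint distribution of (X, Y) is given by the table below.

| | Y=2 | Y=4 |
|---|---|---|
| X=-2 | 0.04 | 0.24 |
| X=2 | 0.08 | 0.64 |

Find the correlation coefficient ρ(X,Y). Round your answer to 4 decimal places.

0.0439

E[X] = 0.88,  E[Y] = 3.76
E[XY] = 3.36
Cov(X,Y) = E[XY] − E[X]E[Y] = 3.36 − (0.88)(3.76) = 0.0512
V(X) = 3.2256,  V(Y) = 0.4224
ρ = 0.0512 / √(3.2256·0.4224) ≈ 0.0439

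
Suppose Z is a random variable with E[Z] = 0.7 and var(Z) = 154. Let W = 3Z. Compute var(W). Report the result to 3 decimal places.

1386.000

var(3Z) = (3)²·var(Z) = 9·154 = 1386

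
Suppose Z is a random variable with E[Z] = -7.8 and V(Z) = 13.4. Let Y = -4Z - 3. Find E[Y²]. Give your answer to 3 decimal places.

1009.640

E[-4Z - 3] = -4·-7.8 − 3 = 28.2
V(-4Z - 3) = (-4)²·13.4 = 214.4
E[Y²] = V(Y) + (E[Y])² = 214.4 + (28.2)² = 1009.64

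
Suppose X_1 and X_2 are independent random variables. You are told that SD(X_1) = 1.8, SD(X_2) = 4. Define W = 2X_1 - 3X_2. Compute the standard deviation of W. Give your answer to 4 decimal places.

12.5284

V(X_1) = 3.24, V(X_2) = 16
By independence, V(W) = (2)²V(X_1) + (-3)²V(X_2)
= (2)²·3.24 + (-3)²·16 = 156.96
SD(W) = √156.96 ≈ 12.5284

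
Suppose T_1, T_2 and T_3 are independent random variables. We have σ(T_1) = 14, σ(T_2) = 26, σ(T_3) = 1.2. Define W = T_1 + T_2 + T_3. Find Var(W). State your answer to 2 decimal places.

873.44

Var(T_1) = 196, Var(T_2) = 676, Var(T_3) = 1.44
By independence, Var(W) = (1)²Var(T_1) + (1)²Var(T_2) + (1)²Var(T_3)
= (1)²·196 + (1)²·676 + (1)²·1.44 = 873.44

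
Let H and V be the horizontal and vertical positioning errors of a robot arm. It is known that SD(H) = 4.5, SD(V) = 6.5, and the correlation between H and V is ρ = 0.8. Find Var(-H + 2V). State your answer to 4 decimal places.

Var(H) = (4.5)² = 20.25;  Var(V) = (6.5)² = 42.25
Cov(H,V) = ρ·SD(H)·SD(V) = 0.8·4.5·6.5 = 23.4
Var(-H + 2V) = (-1)²·Var(H) + (2)²·Var(V) + 2·(-1)·(2)·Cov(H,V)
= 1·20.25 + 4·42.25 + -4·23.4 = 95.65

95.6500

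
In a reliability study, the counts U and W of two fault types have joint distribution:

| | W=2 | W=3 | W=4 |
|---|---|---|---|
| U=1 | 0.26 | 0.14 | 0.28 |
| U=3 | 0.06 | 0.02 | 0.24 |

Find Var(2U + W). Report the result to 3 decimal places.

E[U] = 1.64,  E[W] = 3.2,  E[UW] = 5.48
Var(U) = 3.56 − (1.64)² = 0.8704;  Var(W) = 11.04 − (3.2)² = 0.8
cov(U,W) = 5.48 − (1.64)(3.2) = 0.232
Var(2U + W) = (2)²·0.8704 + (1)²·0.8 + 2·(2)·(1)·0.232 = 5.2096

5.210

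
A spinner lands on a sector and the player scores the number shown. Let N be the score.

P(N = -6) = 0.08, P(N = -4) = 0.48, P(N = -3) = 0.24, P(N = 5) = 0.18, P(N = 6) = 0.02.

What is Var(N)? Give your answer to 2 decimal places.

E[N] = (-6)(0.08) + (-4)(0.48) + (-3)(0.24) + (5)(0.18) + (6)(0.02) = -2.1
E[N²] = (-6)²(0.08) + (-4)²(0.48) + (-3)²(0.24) + (5)²(0.18) + (6)²(0.02) = 17.94
Var(N) = E[N²] − (E[N])² = 17.94 − (-2.1)² = 13.53

13.53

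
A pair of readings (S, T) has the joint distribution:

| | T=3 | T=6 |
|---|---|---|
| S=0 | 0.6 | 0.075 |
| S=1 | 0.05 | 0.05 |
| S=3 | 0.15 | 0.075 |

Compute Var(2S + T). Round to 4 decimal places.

8.9775

E[S] = 0.775,  E[T] = 3.6,  E[ST] = 3.15
Var(S) = 2.125 − (0.775)² = 1.524375;  Var(T) = 14.4 − (3.6)² = 1.44
Cov(S,T) = 3.15 − (0.775)(3.6) = 0.36
Var(2S + T) = (2)²·1.524375 + (1)²·1.44 + 2·(2)·(1)·0.36 = 8.9775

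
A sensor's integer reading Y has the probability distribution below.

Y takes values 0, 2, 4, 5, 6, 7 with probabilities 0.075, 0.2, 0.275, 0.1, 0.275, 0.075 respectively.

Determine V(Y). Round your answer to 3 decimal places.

E[Y] = (0)(0.075) + (2)(0.2) + (4)(0.275) + (5)(0.1) + (6)(0.275) + (7)(0.075) = 4.175
E[Y²] = (0)²(0.075) + (2)²(0.2) + (4)²(0.275) + (5)²(0.1) + (6)²(0.275) + (7)²(0.075) = 21.275
V(Y) = E[Y²] − (E[Y])² = 21.275 − (4.175)² = 3.844375

3.844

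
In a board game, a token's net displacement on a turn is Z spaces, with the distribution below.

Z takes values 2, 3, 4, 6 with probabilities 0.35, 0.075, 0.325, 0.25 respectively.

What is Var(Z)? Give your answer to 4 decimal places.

E[Z] = (2)(0.35) + (3)(0.075) + (4)(0.325) + (6)(0.25) = 3.725
E[Z²] = (2)²(0.35) + (3)²(0.075) + (4)²(0.325) + (6)²(0.25) = 16.275
Var(Z) = E[Z²] − (E[Z])² = 16.275 − (3.725)² = 2.399375

2.3994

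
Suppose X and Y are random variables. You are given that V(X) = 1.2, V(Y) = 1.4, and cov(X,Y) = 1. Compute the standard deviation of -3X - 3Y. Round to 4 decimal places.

V(-3X - 3Y) = (-3)²·V(X) + (-3)²·V(Y) + 2·(-3)·(-3)·cov(X,Y)
= 9·1.2 + 9·1.4 + 18·1 = 41.4
SD(-3X - 3Y) = √41.4 ≈ 6.4343

6.4343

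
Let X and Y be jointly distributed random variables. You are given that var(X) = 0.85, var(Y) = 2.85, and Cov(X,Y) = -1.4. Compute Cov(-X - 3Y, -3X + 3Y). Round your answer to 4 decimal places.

-31.5000

Cov(-X - 3Y, -3X + 3Y) = (-1)(-3)var(X) + (-3)(3)var(Y) + [(-1)(3) + (-3)(-3)]Cov(X,Y)
= 3·0.85 + -9·2.85 + 6·-1.4 = -31.5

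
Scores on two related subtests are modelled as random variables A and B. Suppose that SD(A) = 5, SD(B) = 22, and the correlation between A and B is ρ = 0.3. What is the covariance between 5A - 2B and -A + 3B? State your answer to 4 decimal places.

var(A) = (5)² = 25;  var(B) = (22)² = 484
Cov(A,B) = ρ·SD(A)·SD(B) = 0.3·5·22 = 33
Cov(5A - 2B, -A + 3B) = (5)(-1)var(A) + (-2)(3)var(B) + [(5)(3) + (-2)(-1)]Cov(A,B)
= -5·25 + -6·484 + 17·33 = -2468

-2468.0000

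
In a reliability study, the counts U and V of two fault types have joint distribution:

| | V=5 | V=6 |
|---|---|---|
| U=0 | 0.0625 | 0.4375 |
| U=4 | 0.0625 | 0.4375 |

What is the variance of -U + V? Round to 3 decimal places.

4.109

E[U] = 2,  E[V] = 5.875,  E[UV] = 11.75
var(U) = 8 − (2)² = 4;  var(V) = 34.625 − (5.875)² = 0.109375
Cov(U,V) = 11.75 − (2)(5.875) = 0
var(-U + V) = (-1)²·4 + (1)²·0.109375 + 2·(-1)·(1)·0 = 4.109375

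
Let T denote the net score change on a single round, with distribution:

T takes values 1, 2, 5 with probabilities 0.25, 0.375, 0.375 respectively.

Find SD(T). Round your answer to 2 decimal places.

1.69

E[T] = (1)(0.25) + (2)(0.375) + (5)(0.375) = 2.875
E[T²] = (1)²(0.25) + (2)²(0.375) + (5)²(0.375) = 11.125
var(T) = E[T²] − (E[T])² = 11.125 − (2.875)² = 2.859375
SD(T) = √2.859375 ≈ 1.69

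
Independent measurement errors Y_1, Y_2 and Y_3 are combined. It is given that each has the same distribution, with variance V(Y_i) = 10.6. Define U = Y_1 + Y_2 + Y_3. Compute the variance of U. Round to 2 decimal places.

By independence, V(U) = (1)²V(Y_1) + (1)²V(Y_2) + (1)²V(Y_3)
= (1)²·10.6 + (1)²·10.6 + (1)²·10.6 = 31.8

31.80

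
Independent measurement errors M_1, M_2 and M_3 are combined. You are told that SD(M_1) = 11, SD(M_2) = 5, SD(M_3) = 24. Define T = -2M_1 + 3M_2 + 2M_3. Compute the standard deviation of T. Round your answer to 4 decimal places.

54.8908

V(M_1) = 121, V(M_2) = 25, V(M_3) = 576
By independence, V(T) = (-2)²V(M_1) + (3)²V(M_2) + (2)²V(M_3)
= (-2)²·121 + (3)²·25 + (2)²·576 = 3013
SD(T) = √3013 ≈ 54.8908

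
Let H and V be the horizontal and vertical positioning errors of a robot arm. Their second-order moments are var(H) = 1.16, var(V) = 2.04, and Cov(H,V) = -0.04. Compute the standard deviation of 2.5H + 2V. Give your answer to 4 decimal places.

3.8743

var(2.5H + 2V) = (2.5)²·var(H) + (2)²·var(V) + 2·(2.5)·(2)·Cov(H,V)
= 6.25·1.16 + 4·2.04 + 10·-0.04 = 15.01
σ(2.5H + 2V) = √15.01 ≈ 3.8743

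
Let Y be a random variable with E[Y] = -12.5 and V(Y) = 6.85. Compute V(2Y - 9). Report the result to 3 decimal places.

V(2Y - 9) = (2)²·V(Y) = 4·6.85 = 27.4

27.400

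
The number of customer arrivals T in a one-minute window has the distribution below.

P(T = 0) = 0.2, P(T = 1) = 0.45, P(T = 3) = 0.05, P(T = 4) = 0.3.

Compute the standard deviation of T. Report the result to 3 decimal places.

E[T] = (0)(0.2) + (1)(0.45) + (3)(0.05) + (4)(0.3) = 1.8
E[T²] = (0)²(0.2) + (1)²(0.45) + (3)²(0.05) + (4)²(0.3) = 5.7
var(T) = E[T²] − (E[T])² = 5.7 − (1.8)² = 2.46
sd(T) = √2.46 ≈ 1.568

1.568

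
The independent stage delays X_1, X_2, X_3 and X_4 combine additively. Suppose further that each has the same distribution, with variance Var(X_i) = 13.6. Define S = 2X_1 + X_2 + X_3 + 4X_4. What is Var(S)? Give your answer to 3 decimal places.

By independence, Var(S) = (2)²Var(X_1) + (1)²Var(X_2) + (1)²Var(X_3) + (4)²Var(X_4)
= (2)²·13.6 + (1)²·13.6 + (1)²·13.6 + (4)²·13.6 = 299.2

299.200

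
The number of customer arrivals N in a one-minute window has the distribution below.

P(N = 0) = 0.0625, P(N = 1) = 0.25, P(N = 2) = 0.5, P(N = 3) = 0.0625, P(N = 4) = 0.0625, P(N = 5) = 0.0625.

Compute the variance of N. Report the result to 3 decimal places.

1.375

E[N] = (0)(0.0625) + (1)(0.25) + (2)(0.5) + (3)(0.0625) + (4)(0.0625) + (5)(0.0625) = 2
E[N²] = (0)²(0.0625) + (1)²(0.25) + (2)²(0.5) + (3)²(0.0625) + (4)²(0.0625) + (5)²(0.0625) = 5.375
var(N) = E[N²] − (E[N])² = 5.375 − (2)² = 1.375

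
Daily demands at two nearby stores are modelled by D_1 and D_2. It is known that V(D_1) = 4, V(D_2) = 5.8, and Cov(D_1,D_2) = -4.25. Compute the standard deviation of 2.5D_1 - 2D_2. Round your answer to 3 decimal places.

9.524

V(2.5D_1 - 2D_2) = (2.5)²·V(D_1) + (-2)²·V(D_2) + 2·(2.5)·(-2)·Cov(D_1,D_2)
= 6.25·4 + 4·5.8 + -10·-4.25 = 90.7
SD(2.5D_1 - 2D_2) = √90.7 ≈ 9.524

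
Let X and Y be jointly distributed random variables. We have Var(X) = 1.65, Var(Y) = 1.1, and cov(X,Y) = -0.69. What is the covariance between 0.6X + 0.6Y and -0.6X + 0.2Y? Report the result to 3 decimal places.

-0.296

cov(0.6X + 0.6Y, -0.6X + 0.2Y) = (0.6)(-0.6)Var(X) + (0.6)(0.2)Var(Y) + [(0.6)(0.2) + (0.6)(-0.6)]cov(X,Y)
= -0.36·1.65 + 0.12·1.1 + -0.24·-0.69 = -0.2964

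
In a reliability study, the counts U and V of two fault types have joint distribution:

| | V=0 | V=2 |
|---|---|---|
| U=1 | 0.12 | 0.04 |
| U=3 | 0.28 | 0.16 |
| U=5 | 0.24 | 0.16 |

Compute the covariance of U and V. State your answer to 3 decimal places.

E[U] = 3.48,  E[V] = 0.72
E[UV] = 2.64
cov(U,V) = E[UV] − E[U]E[V] = 2.64 − (3.48)(0.72) = 0.1344

0.134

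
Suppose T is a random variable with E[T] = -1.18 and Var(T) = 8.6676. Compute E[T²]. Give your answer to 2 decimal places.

10.06

E[T²] = Var(T) + (E[T])² = 8.6676 + (-1.18)² = 10.06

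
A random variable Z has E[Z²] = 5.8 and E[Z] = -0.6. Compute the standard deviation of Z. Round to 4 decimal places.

2.3324

V(Z) = 5.8 − (-0.6)² = 5.44
SD(Z) = √5.44 ≈ 2.3324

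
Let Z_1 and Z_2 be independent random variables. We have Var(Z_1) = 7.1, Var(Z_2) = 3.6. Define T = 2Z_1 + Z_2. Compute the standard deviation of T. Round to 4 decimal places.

By independence, Var(T) = (2)²Var(Z_1) + (1)²Var(Z_2)
= (2)²·7.1 + (1)²·3.6 = 32
SD(T) = √32 ≈ 5.6569

5.6569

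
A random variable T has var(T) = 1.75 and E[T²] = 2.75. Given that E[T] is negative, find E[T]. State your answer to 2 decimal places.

(E[T])² = E[T²] − var(T) = 2.75 − 1.75 = 1
E[T] = −√1 = -1

-1.00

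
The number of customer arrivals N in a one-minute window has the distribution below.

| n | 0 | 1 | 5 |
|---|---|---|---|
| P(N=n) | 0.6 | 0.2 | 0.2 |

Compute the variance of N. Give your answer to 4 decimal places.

E[N] = (0)(0.6) + (1)(0.2) + (5)(0.2) = 1.2
E[N²] = (0)²(0.6) + (1)²(0.2) + (5)²(0.2) = 5.2
Var(N) = E[N²] − (E[N])² = 5.2 − (1.2)² = 3.76

3.7600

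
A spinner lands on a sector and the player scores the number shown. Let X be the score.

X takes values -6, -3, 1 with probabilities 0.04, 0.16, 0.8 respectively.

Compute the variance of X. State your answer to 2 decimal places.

E[X] = (-6)(0.04) + (-3)(0.16) + (1)(0.8) = 0.08
E[X²] = (-6)²(0.04) + (-3)²(0.16) + (1)²(0.8) = 3.68
Var(X) = E[X²] − (E[X])² = 3.68 − (0.08)² = 3.6736

3.67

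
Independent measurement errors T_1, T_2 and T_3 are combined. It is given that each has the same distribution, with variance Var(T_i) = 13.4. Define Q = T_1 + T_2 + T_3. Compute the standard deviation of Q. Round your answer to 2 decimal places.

By independence, Var(Q) = (1)²Var(T_1) + (1)²Var(T_2) + (1)²Var(T_3)
= (1)²·13.4 + (1)²·13.4 + (1)²·13.4 = 40.2
sd(Q) = √40.2 ≈ 6.34

6.34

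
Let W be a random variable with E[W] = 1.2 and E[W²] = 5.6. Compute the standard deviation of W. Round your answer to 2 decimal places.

Var(W) = 5.6 − (1.2)² = 4.16
σ(W) = √4.16 ≈ 2.04

2.04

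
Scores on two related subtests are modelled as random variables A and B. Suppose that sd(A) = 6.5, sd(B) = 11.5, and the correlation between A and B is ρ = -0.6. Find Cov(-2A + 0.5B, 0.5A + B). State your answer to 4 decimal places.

Var(A) = (6.5)² = 42.25;  Var(B) = (11.5)² = 132.25
Cov(A,B) = ρ·sd(A)·sd(B) = -0.6·6.5·11.5 = -44.85
Cov(-2A + 0.5B, 0.5A + B) = (-2)(0.5)Var(A) + (0.5)(1)Var(B) + [(-2)(1) + (0.5)(0.5)]Cov(A,B)
= -1·42.25 + 0.5·132.25 + -1.75·-44.85 = 102.3625

102.3625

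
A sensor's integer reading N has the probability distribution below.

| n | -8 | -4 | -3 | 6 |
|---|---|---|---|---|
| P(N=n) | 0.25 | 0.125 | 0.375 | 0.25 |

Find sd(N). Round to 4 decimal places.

E[N] = (-8)(0.25) + (-4)(0.125) + (-3)(0.375) + (6)(0.25) = -2.125
E[N²] = (-8)²(0.25) + (-4)²(0.125) + (-3)²(0.375) + (6)²(0.25) = 30.375
Var(N) = E[N²] − (E[N])² = 30.375 − (-2.125)² = 25.859375
sd(N) = √25.859375 ≈ 5.0852

5.0852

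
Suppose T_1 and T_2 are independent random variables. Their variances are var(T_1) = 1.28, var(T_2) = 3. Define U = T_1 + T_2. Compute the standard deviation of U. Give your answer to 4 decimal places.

By independence, var(U) = (1)²var(T_1) + (1)²var(T_2)
= (1)²·1.28 + (1)²·3 = 4.28
σ(U) = √4.28 ≈ 2.0688

2.0688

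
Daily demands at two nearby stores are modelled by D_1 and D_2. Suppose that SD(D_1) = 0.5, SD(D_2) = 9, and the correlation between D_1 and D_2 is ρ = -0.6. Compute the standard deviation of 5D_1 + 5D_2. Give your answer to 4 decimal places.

Var(D_1) = (0.5)² = 0.25;  Var(D_2) = (9)² = 81
Cov(D_1,D_2) = ρ·SD(D_1)·SD(D_2) = -0.6·0.5·9 = -2.7
Var(5D_1 + 5D_2) = (5)²·Var(D_1) + (5)²·Var(D_2) + 2·(5)·(5)·Cov(D_1,D_2)
= 25·0.25 + 25·81 + 50·-2.7 = 1896.25
SD(5D_1 + 5D_2) = √1896.25 ≈ 43.5460

43.5460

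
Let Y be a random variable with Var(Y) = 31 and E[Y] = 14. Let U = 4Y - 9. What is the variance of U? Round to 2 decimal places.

Var(4Y - 9) = (4)²·Var(Y) = 16·31 = 496

496.00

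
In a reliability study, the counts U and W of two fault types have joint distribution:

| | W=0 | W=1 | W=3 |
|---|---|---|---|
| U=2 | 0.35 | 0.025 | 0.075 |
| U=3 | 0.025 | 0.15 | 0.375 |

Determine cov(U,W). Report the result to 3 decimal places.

E[U] = 2.55,  E[W] = 1.525
E[UW] = 4.325
cov(U,W) = E[UW] − E[U]E[W] = 4.325 − (2.55)(1.525) = 0.43625

0.436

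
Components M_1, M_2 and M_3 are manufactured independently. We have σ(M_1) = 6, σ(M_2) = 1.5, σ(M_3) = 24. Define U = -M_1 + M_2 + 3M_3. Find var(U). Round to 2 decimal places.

5222.25

var(M_1) = 36, var(M_2) = 2.25, var(M_3) = 576
By independence, var(U) = (-1)²var(M_1) + (1)²var(M_2) + (3)²var(M_3)
= (-1)²·36 + (1)²·2.25 + (3)²·576 = 5222.25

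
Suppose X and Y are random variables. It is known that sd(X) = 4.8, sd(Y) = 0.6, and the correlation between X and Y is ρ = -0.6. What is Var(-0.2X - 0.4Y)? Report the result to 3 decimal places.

Var(X) = (4.8)² = 23.04;  Var(Y) = (0.6)² = 0.36
Cov(X,Y) = ρ·sd(X)·sd(Y) = -0.6·4.8·0.6 = -1.728
Var(-0.2X - 0.4Y) = (-0.2)²·Var(X) + (-0.4)²·Var(Y) + 2·(-0.2)·(-0.4)·Cov(X,Y)
= 0.04·23.04 + 0.16·0.36 + 0.16·-1.728 = 0.70272

0.703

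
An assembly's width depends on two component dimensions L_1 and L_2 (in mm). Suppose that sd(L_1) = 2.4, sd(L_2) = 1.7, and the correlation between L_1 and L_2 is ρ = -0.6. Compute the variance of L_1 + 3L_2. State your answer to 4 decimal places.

var(L_1) = (2.4)² = 5.76;  var(L_2) = (1.7)² = 2.89
Cov(L_1,L_2) = ρ·sd(L_1)·sd(L_2) = -0.6·2.4·1.7 = -2.448
var(L_1 + 3L_2) = (1)²·var(L_1) + (3)²·var(L_2) + 2·(1)·(3)·Cov(L_1,L_2)
= 1·5.76 + 9·2.89 + 6·-2.448 = 17.082

17.0820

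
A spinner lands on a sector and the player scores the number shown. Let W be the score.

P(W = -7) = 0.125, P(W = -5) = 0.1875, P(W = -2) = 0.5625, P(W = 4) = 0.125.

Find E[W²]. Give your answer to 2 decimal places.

15.06

E[W²] = (-7)²(0.125) + (-5)²(0.1875) + (-2)²(0.5625) + (4)²(0.125) = 15.0625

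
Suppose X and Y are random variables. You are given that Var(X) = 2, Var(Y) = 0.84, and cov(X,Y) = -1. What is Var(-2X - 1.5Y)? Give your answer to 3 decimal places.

3.890

Var(-2X - 1.5Y) = (-2)²·Var(X) + (-1.5)²·Var(Y) + 2·(-2)·(-1.5)·cov(X,Y)
= 4·2 + 2.25·0.84 + 6·-1 = 3.89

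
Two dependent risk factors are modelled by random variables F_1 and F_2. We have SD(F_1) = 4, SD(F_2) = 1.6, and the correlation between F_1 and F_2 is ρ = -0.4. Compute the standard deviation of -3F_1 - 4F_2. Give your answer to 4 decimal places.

var(F_1) = (4)² = 16;  var(F_2) = (1.6)² = 2.56
Cov(F_1,F_2) = ρ·SD(F_1)·SD(F_2) = -0.4·4·1.6 = -2.56
var(-3F_1 - 4F_2) = (-3)²·var(F_1) + (-4)²·var(F_2) + 2·(-3)·(-4)·Cov(F_1,F_2)
= 9·16 + 16·2.56 + 24·-2.56 = 123.52
SD(-3F_1 - 4F_2) = √123.52 ≈ 11.1140

11.1140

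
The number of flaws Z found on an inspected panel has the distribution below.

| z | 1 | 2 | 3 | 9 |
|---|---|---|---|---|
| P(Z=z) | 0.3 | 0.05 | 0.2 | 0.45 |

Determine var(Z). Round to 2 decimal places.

13.25

E[Z] = (1)(0.3) + (2)(0.05) + (3)(0.2) + (9)(0.45) = 5.05
E[Z²] = (1)²(0.3) + (2)²(0.05) + (3)²(0.2) + (9)²(0.45) = 38.75
var(Z) = E[Z²] − (E[Z])² = 38.75 − (5.05)² = 13.2475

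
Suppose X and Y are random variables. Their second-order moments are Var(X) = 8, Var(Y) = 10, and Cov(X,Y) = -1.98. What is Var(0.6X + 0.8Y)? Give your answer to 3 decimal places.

Var(0.6X + 0.8Y) = (0.6)²·Var(X) + (0.8)²·Var(Y) + 2·(0.6)·(0.8)·Cov(X,Y)
= 0.36·8 + 0.64·10 + 0.96·-1.98 = 7.3792

7.379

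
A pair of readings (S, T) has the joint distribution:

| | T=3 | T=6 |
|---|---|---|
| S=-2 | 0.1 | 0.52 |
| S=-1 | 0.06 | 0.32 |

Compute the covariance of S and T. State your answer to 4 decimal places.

E[S] = -1.62,  E[T] = 5.52
E[ST] = -8.94
Cov(S,T) = E[ST] − E[S]E[T] = -8.94 − (-1.62)(5.52) = 0.0024

0.0024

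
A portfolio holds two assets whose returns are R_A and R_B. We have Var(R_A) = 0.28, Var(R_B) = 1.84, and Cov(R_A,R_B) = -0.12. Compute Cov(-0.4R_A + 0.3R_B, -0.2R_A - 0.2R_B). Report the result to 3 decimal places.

Cov(-0.4R_A + 0.3R_B, -0.2R_A - 0.2R_B) = (-0.4)(-0.2)Var(R_A) + (0.3)(-0.2)Var(R_B) + [(-0.4)(-0.2) + (0.3)(-0.2)]Cov(R_A,R_B)
= 0.08·0.28 + -0.06·1.84 + 0.02·-0.12 = -0.0904

-0.090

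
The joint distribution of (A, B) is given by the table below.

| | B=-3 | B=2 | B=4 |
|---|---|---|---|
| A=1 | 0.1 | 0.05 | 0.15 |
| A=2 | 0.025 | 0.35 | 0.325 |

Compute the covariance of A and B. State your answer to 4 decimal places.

0.2975

E[A] = 1.7,  E[B] = 2.325
E[AB] = 4.25
cov(A,B) = E[AB] − E[A]E[B] = 4.25 − (1.7)(2.325) = 0.2975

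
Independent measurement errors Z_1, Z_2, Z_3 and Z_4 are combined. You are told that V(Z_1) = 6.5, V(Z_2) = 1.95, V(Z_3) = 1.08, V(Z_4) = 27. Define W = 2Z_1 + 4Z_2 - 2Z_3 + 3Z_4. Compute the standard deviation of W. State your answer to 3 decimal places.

By independence, V(W) = (2)²V(Z_1) + (4)²V(Z_2) + (-2)²V(Z_3) + (3)²V(Z_4)
= (2)²·6.5 + (4)²·1.95 + (-2)²·1.08 + (3)²·27 = 304.52
sd(W) = √304.52 ≈ 17.451

17.451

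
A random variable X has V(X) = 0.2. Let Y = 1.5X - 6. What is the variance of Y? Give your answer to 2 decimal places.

V(1.5X - 6) = (1.5)²·V(X) = 2.25·0.2 = 0.45

0.45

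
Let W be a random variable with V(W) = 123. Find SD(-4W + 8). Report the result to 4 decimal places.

44.3621

V(-4W + 8) = (-4)²·123 = 1968
SD(-4W + 8) = √1968 ≈ 44.3621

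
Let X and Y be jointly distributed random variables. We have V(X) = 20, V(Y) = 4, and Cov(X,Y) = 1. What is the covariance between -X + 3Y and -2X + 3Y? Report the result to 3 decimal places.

67.000

Cov(-X + 3Y, -2X + 3Y) = (-1)(-2)V(X) + (3)(3)V(Y) + [(-1)(3) + (3)(-2)]Cov(X,Y)
= 2·20 + 9·4 + -9·1 = 67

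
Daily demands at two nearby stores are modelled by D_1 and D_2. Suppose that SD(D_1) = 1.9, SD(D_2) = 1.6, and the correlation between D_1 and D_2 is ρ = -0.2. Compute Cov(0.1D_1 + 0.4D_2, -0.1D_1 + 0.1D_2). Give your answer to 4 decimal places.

0.0845

var(D_1) = (1.9)² = 3.61;  var(D_2) = (1.6)² = 2.56
Cov(D_1,D_2) = ρ·SD(D_1)·SD(D_2) = -0.2·1.9·1.6 = -0.608
Cov(0.1D_1 + 0.4D_2, -0.1D_1 + 0.1D_2) = (0.1)(-0.1)var(D_1) + (0.4)(0.1)var(D_2) + [(0.1)(0.1) + (0.4)(-0.1)]Cov(D_1,D_2)
= -0.01·3.61 + 0.04·2.56 + -0.03·-0.608 = 0.08454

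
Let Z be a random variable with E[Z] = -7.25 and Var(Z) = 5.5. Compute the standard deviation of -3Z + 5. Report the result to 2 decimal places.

7.04

Var(-3Z + 5) = (-3)²·5.5 = 49.5
SD(-3Z + 5) = √49.5 ≈ 7.04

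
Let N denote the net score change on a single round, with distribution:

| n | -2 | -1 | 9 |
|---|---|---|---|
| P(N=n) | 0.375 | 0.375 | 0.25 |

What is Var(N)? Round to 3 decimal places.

E[N] = (-2)(0.375) + (-1)(0.375) + (9)(0.25) = 1.125
E[N²] = (-2)²(0.375) + (-1)²(0.375) + (9)²(0.25) = 22.125
Var(N) = E[N²] − (E[N])² = 22.125 − (1.125)² = 20.859375

20.859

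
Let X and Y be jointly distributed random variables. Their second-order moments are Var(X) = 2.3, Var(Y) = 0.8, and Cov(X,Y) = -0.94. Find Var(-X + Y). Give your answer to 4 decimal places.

4.9800

Var(-X + Y) = (-1)²·Var(X) + (1)²·Var(Y) + 2·(-1)·(1)·Cov(X,Y)
= 1·2.3 + 1·0.8 + -2·-0.94 = 4.98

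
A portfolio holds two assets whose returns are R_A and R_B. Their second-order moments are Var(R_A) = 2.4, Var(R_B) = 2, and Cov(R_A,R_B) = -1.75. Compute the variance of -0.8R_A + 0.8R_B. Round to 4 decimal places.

Var(-0.8R_A + 0.8R_B) = (-0.8)²·Var(R_A) + (0.8)²·Var(R_B) + 2·(-0.8)·(0.8)·Cov(R_A,R_B)
= 0.64·2.4 + 0.64·2 + -1.28·-1.75 = 5.056

5.0560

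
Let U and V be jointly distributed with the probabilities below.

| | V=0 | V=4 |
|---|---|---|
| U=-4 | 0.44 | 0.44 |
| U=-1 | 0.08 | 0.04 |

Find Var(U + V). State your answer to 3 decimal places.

4.522

E[U] = -3.64,  E[V] = 1.92,  E[UV] = -7.2
Var(U) = 14.2 − (-3.64)² = 0.9504;  Var(V) = 7.68 − (1.92)² = 3.9936
Cov(U,V) = -7.2 − (-3.64)(1.92) = -0.2112
Var(U + V) = (1)²·0.9504 + (1)²·3.9936 + 2·(1)·(1)·-0.2112 = 4.5216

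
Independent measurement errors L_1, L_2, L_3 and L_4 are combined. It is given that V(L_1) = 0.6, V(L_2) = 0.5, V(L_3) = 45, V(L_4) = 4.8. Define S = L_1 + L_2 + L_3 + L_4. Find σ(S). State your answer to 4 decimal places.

By independence, V(S) = (1)²V(L_1) + (1)²V(L_2) + (1)²V(L_3) + (1)²V(L_4)
= (1)²·0.6 + (1)²·0.5 + (1)²·45 + (1)²·4.8 = 50.9
σ(S) = √50.9 ≈ 7.1344

7.1344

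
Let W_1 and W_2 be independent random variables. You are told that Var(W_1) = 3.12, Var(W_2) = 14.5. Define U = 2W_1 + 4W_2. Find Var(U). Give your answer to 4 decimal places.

By independence, Var(U) = (2)²Var(W_1) + (4)²Var(W_2)
= (2)²·3.12 + (4)²·14.5 = 244.48

244.4800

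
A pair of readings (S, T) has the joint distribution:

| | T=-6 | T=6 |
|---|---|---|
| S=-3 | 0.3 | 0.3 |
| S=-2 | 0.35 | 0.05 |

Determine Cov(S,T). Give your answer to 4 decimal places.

E[S] = -2.6,  E[T] = -1.8
E[ST] = 3.6
Cov(S,T) = E[ST] − E[S]E[T] = 3.6 − (-2.6)(-1.8) = -1.08

-1.0800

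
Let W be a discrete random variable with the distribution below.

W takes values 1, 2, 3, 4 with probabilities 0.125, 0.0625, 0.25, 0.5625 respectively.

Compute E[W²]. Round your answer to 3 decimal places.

E[W²] = (1)²(0.125) + (2)²(0.0625) + (3)²(0.25) + (4)²(0.5625) = 11.625

11.625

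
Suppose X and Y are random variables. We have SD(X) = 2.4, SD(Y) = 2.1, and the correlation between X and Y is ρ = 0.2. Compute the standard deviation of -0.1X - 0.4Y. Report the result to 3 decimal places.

0.919

var(X) = (2.4)² = 5.76;  var(Y) = (2.1)² = 4.41
Cov(X,Y) = ρ·SD(X)·SD(Y) = 0.2·2.4·2.1 = 1.008
var(-0.1X - 0.4Y) = (-0.1)²·var(X) + (-0.4)²·var(Y) + 2·(-0.1)·(-0.4)·Cov(X,Y)
= 0.01·5.76 + 0.16·4.41 + 0.08·1.008 = 0.84384
SD(-0.1X - 0.4Y) = √0.84384 ≈ 0.919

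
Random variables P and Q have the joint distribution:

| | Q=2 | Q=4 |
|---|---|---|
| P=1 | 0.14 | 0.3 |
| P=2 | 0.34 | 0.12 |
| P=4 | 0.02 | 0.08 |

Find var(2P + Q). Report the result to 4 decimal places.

3.9696

E[P] = 1.76,  E[Q] = 3,  E[PQ] = 5.24
var(P) = 3.88 − (1.76)² = 0.7824;  var(Q) = 10 − (3)² = 1
Cov(P,Q) = 5.24 − (1.76)(3) = -0.04
var(2P + Q) = (2)²·0.7824 + (1)²·1 + 2·(2)·(1)·-0.04 = 3.9696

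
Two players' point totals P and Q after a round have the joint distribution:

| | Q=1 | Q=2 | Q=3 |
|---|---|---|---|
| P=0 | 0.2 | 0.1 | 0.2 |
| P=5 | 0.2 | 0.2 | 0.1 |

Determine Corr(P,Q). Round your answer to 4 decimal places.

E[P] = 2.5,  E[Q] = 1.9
E[PQ] = 4.5
Cov(P,Q) = E[PQ] − E[P]E[Q] = 4.5 − (2.5)(1.9) = -0.25
Var(P) = 6.25,  Var(Q) = 0.69
ρ = -0.25 / √(6.25·0.69) ≈ -0.1204

-0.1204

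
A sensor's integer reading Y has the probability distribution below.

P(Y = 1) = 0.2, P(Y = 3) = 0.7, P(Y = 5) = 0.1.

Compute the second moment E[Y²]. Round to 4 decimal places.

9.0000

E[Y²] = (1)²(0.2) + (3)²(0.7) + (5)²(0.1) = 9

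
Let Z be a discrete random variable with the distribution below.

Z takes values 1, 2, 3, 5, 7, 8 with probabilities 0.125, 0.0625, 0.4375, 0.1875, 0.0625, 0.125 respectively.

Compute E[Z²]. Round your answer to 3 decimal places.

E[Z²] = (1)²(0.125) + (2)²(0.0625) + (3)²(0.4375) + (5)²(0.1875) + (7)²(0.0625) + (8)²(0.125) = 20.0625

20.063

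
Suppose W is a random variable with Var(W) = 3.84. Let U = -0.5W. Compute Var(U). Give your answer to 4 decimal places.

0.9600

Var(-0.5W) = (-0.5)²·Var(W) = 0.25·3.84 = 0.96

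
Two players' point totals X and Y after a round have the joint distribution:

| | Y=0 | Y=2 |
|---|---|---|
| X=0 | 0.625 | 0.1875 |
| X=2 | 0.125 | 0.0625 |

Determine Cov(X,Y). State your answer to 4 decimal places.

E[X] = 0.375,  E[Y] = 0.5
E[XY] = 0.25
Cov(X,Y) = E[XY] − E[X]E[Y] = 0.25 − (0.375)(0.5) = 0.0625

0.0625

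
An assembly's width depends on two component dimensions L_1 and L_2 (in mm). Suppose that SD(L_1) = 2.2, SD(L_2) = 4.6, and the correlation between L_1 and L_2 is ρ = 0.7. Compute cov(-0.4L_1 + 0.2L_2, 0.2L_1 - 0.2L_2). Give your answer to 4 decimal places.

Var(L_1) = (2.2)² = 4.84;  Var(L_2) = (4.6)² = 21.16
cov(L_1,L_2) = ρ·SD(L_1)·SD(L_2) = 0.7·2.2·4.6 = 7.084
cov(-0.4L_1 + 0.2L_2, 0.2L_1 - 0.2L_2) = (-0.4)(0.2)Var(L_1) + (0.2)(-0.2)Var(L_2) + [(-0.4)(-0.2) + (0.2)(0.2)]cov(L_1,L_2)
= -0.08·4.84 + -0.04·21.16 + 0.12·7.084 = -0.38352

-0.3835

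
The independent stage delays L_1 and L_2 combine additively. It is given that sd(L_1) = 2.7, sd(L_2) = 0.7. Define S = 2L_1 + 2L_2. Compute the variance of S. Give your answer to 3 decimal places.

Var(L_1) = 7.29, Var(L_2) = 0.49
By independence, Var(S) = (2)²Var(L_1) + (2)²Var(L_2)
= (2)²·7.29 + (2)²·0.49 = 31.12

31.120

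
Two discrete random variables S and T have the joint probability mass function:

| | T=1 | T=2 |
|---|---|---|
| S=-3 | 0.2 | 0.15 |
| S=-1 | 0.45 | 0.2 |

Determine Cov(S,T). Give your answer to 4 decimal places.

E[S] = -1.7,  E[T] = 1.35
E[ST] = -2.35
Cov(S,T) = E[ST] − E[S]E[T] = -2.35 − (-1.7)(1.35) = -0.055

-0.0550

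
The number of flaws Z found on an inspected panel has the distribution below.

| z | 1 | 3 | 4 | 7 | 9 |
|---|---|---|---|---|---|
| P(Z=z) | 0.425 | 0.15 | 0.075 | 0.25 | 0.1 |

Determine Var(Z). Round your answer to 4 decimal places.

E[Z] = (1)(0.425) + (3)(0.15) + (4)(0.075) + (7)(0.25) + (9)(0.1) = 3.825
E[Z²] = (1)²(0.425) + (3)²(0.15) + (4)²(0.075) + (7)²(0.25) + (9)²(0.1) = 23.325
Var(Z) = E[Z²] − (E[Z])² = 23.325 − (3.825)² = 8.694375

8.6944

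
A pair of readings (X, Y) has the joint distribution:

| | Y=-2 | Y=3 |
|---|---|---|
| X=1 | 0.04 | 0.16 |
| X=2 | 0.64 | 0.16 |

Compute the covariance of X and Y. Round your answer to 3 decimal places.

E[X] = 1.8,  E[Y] = -0.4
E[XY] = -1.2
Cov(X,Y) = E[XY] − E[X]E[Y] = -1.2 − (1.8)(-0.4) = -0.48

-0.480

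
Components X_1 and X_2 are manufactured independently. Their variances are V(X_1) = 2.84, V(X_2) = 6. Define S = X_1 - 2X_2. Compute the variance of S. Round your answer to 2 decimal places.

By independence, V(S) = (1)²V(X_1) + (-2)²V(X_2)
= (1)²·2.84 + (-2)²·6 = 26.84

26.84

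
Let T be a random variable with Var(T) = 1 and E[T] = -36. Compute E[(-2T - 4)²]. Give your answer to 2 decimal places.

4628.00

E[-2T - 4] = -2·-36 − 4 = 68
Var(-2T - 4) = (-2)²·1 = 4
E[(-2T - 4)²] = Var((-2T - 4)) + (E[(-2T - 4)])² = 4 + (68)² = 4628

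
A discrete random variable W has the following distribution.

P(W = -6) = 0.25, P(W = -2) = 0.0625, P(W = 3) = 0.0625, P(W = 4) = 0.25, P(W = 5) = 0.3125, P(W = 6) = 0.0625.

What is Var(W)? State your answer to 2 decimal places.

21.63

E[W] = (-6)(0.25) + (-2)(0.0625) + (3)(0.0625) + (4)(0.25) + (5)(0.3125) + (6)(0.0625) = 1.5
E[W²] = (-6)²(0.25) + (-2)²(0.0625) + (3)²(0.0625) + (4)²(0.25) + (5)²(0.3125) + (6)²(0.0625) = 23.875
Var(W) = E[W²] − (E[W])² = 23.875 − (1.5)² = 21.625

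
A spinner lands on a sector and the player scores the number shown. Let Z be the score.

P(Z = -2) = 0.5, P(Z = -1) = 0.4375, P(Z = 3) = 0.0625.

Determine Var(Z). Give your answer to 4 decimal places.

E[Z] = (-2)(0.5) + (-1)(0.4375) + (3)(0.0625) = -1.25
E[Z²] = (-2)²(0.5) + (-1)²(0.4375) + (3)²(0.0625) = 3
Var(Z) = E[Z²] − (E[Z])² = 3 − (-1.25)² = 1.4375

1.4375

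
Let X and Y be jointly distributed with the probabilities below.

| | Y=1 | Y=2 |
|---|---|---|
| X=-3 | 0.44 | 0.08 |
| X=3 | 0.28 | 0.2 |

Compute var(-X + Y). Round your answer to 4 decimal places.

E[X] = -0.12,  E[Y] = 1.28,  E[XY] = 0.24
var(X) = 9 − (-0.12)² = 8.9856;  var(Y) = 1.84 − (1.28)² = 0.2016
Cov(X,Y) = 0.24 − (-0.12)(1.28) = 0.3936
var(-X + Y) = (-1)²·8.9856 + (1)²·0.2016 + 2·(-1)·(1)·0.3936 = 8.4

8.4000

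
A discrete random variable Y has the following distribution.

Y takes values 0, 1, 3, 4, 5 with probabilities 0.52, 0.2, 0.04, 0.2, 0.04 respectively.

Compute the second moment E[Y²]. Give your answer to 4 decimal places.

4.7600

E[Y²] = (0)²(0.52) + (1)²(0.2) + (3)²(0.04) + (4)²(0.2) + (5)²(0.04) = 4.76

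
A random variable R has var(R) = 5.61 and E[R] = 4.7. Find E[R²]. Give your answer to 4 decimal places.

E[R²] = var(R) + (E[R])² = 5.61 + (4.7)² = 27.7

27.7000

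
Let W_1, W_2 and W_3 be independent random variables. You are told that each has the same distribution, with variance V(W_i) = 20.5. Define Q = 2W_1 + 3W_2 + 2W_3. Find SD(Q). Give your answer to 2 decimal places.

By independence, V(Q) = (2)²V(W_1) + (3)²V(W_2) + (2)²V(W_3)
= (2)²·20.5 + (3)²·20.5 + (2)²·20.5 = 348.5
SD(Q) = √348.5 ≈ 18.67

18.67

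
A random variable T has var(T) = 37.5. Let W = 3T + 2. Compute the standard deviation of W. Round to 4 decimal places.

18.3712

var(3T + 2) = (3)²·37.5 = 337.5
SD(W) = √337.5 ≈ 18.3712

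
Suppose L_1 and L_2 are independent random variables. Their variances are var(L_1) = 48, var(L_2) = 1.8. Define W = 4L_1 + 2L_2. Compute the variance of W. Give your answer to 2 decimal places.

By independence, var(W) = (4)²var(L_1) + (2)²var(L_2)
= (4)²·48 + (2)²·1.8 = 775.2

775.20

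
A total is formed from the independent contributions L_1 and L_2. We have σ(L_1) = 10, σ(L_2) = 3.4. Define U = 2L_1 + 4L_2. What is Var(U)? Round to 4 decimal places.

Var(L_1) = 100, Var(L_2) = 11.56
By independence, Var(U) = (2)²Var(L_1) + (4)²Var(L_2)
= (2)²·100 + (4)²·11.56 = 584.96

584.9600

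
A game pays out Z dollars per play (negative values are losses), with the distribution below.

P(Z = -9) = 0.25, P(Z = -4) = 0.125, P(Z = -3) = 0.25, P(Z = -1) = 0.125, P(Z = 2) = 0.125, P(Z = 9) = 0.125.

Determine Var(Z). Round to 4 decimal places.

30.1875

E[Z] = (-9)(0.25) + (-4)(0.125) + (-3)(0.25) + (-1)(0.125) + (2)(0.125) + (9)(0.125) = -2.25
E[Z²] = (-9)²(0.25) + (-4)²(0.125) + (-3)²(0.25) + (-1)²(0.125) + (2)²(0.125) + (9)²(0.125) = 35.25
Var(Z) = E[Z²] − (E[Z])² = 35.25 − (-2.25)² = 30.1875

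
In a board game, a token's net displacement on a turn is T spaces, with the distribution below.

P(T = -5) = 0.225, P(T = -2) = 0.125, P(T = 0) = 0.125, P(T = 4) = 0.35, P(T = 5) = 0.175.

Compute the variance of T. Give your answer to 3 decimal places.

E[T] = (-5)(0.225) + (-2)(0.125) + (0)(0.125) + (4)(0.35) + (5)(0.175) = 0.9
E[T²] = (-5)²(0.225) + (-2)²(0.125) + (0)²(0.125) + (4)²(0.35) + (5)²(0.175) = 16.1
Var(T) = E[T²] − (E[T])² = 16.1 − (0.9)² = 15.29

15.290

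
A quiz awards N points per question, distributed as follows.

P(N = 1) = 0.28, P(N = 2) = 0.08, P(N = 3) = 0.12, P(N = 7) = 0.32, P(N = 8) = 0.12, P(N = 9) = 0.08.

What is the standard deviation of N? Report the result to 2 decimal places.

3.04

E[N] = (1)(0.28) + (2)(0.08) + (3)(0.12) + (7)(0.32) + (8)(0.12) + (9)(0.08) = 4.72
E[N²] = (1)²(0.28) + (2)²(0.08) + (3)²(0.12) + (7)²(0.32) + (8)²(0.12) + (9)²(0.08) = 31.52
Var(N) = E[N²] − (E[N])² = 31.52 − (4.72)² = 9.2416
SD(N) = √9.2416 ≈ 3.04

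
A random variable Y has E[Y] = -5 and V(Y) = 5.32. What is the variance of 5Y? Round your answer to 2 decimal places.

V(5Y) = (5)²·V(Y) = 25·5.32 = 133

133.00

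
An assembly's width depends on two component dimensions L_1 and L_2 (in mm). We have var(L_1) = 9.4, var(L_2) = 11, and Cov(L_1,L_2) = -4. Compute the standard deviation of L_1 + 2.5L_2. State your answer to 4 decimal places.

7.6256

var(L_1 + 2.5L_2) = (1)²·var(L_1) + (2.5)²·var(L_2) + 2·(1)·(2.5)·Cov(L_1,L_2)
= 1·9.4 + 6.25·11 + 5·-4 = 58.15
SD(L_1 + 2.5L_2) = √58.15 ≈ 7.6256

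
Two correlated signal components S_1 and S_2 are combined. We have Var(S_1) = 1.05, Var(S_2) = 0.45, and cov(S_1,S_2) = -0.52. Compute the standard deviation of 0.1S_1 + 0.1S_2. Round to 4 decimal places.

0.0678

Var(0.1S_1 + 0.1S_2) = (0.1)²·Var(S_1) + (0.1)²·Var(S_2) + 2·(0.1)·(0.1)·cov(S_1,S_2)
= 0.01·1.05 + 0.01·0.45 + 0.02·-0.52 = 0.0046
σ(0.1S_1 + 0.1S_2) = √0.0046 ≈ 0.0678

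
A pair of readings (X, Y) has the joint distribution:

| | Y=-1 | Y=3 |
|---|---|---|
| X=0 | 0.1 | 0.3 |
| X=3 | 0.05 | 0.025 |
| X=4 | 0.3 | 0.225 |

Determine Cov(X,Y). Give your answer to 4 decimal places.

-1.2150

E[X] = 2.325,  E[Y] = 1.2
E[XY] = 1.575
Cov(X,Y) = E[XY] − E[X]E[Y] = 1.575 − (2.325)(1.2) = -1.215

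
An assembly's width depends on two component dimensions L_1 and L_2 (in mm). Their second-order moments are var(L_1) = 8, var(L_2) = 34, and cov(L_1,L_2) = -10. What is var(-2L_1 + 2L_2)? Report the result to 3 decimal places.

248.000

var(-2L_1 + 2L_2) = (-2)²·var(L_1) + (2)²·var(L_2) + 2·(-2)·(2)·cov(L_1,L_2)
= 4·8 + 4·34 + -8·-10 = 248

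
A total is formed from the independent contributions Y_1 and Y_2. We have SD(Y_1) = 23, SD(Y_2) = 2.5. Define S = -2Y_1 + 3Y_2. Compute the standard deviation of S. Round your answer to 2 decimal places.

Var(Y_1) = 529, Var(Y_2) = 6.25
By independence, Var(S) = (-2)²Var(Y_1) + (3)²Var(Y_2)
= (-2)²·529 + (3)²·6.25 = 2172.25
SD(S) = √2172.25 ≈ 46.61

46.61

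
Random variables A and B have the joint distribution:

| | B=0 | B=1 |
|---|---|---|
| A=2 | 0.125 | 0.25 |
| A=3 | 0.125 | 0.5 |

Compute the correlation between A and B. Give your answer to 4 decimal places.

E[A] = 2.625,  E[B] = 0.75
E[AB] = 2
cov(A,B) = E[AB] − E[A]E[B] = 2 − (2.625)(0.75) = 0.03125
Var(A) = 0.234375,  Var(B) = 0.1875
ρ = 0.03125 / √(0.234375·0.1875) ≈ 0.1491

0.1491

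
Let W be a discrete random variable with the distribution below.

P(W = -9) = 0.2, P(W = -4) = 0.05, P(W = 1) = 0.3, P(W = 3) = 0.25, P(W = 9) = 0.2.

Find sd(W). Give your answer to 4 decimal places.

E[W] = (-9)(0.2) + (-4)(0.05) + (1)(0.3) + (3)(0.25) + (9)(0.2) = 0.85
E[W²] = (-9)²(0.2) + (-4)²(0.05) + (1)²(0.3) + (3)²(0.25) + (9)²(0.2) = 35.75
var(W) = E[W²] − (E[W])² = 35.75 − (0.85)² = 35.0275
sd(W) = √35.0275 ≈ 5.9184

5.9184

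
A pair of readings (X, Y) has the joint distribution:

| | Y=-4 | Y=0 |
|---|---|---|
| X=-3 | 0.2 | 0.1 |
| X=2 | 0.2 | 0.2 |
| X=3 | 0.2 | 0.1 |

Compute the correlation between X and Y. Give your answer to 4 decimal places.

0.0648

E[X] = 0.8,  E[Y] = -2.4
E[XY] = -1.6
Cov(X,Y) = E[XY] − E[X]E[Y] = -1.6 − (0.8)(-2.4) = 0.32
var(X) = 6.36,  var(Y) = 3.84
ρ = 0.32 / √(6.36·3.84) ≈ 0.0648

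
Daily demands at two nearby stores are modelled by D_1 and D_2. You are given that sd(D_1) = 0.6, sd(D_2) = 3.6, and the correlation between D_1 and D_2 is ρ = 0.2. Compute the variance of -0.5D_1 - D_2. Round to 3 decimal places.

13.482

V(D_1) = (0.6)² = 0.36;  V(D_2) = (3.6)² = 12.96
Cov(D_1,D_2) = ρ·sd(D_1)·sd(D_2) = 0.2·0.6·3.6 = 0.432
V(-0.5D_1 - D_2) = (-0.5)²·V(D_1) + (-1)²·V(D_2) + 2·(-0.5)·(-1)·Cov(D_1,D_2)
= 0.25·0.36 + 1·12.96 + 1·0.432 = 13.482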